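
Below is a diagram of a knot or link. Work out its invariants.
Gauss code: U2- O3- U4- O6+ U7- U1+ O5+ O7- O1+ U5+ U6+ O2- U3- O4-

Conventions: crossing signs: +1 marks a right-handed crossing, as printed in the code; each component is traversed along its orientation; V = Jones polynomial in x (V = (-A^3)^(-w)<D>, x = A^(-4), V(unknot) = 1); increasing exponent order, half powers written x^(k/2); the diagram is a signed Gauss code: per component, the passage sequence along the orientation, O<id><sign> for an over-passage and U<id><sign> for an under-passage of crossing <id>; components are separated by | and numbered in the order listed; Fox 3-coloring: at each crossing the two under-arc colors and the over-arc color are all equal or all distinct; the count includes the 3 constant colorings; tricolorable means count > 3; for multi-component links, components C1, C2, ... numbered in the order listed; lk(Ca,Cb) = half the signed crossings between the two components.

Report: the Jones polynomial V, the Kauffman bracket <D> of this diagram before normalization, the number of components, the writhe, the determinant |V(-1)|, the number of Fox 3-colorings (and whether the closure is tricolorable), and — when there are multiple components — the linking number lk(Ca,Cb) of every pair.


V = -x^-4 + x^-3 + x^-1
<D> = -A - A^9 + A^13 (w = -1)
1 component over 7 crossings, w = -1
9 Fox colorings among 3^7, |V(-1)| = 3: tricolorable
why: w = -1 shifts under R1 moves; the (-A^3)^(1) factor cancels that in V


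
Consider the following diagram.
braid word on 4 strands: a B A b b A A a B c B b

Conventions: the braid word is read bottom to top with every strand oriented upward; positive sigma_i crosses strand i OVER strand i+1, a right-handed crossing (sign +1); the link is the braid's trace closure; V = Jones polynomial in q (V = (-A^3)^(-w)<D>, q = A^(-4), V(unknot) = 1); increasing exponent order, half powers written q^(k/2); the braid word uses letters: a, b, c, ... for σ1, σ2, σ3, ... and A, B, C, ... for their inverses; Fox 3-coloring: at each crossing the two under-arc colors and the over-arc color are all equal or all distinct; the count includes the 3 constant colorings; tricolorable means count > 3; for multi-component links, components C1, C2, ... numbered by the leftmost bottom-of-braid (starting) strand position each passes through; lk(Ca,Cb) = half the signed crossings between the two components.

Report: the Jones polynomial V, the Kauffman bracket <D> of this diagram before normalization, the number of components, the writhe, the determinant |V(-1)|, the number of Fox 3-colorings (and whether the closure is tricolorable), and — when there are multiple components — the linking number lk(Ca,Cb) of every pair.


V(q) = -q^(-7/2) - q^(-3/2) - q^(1/2) + q^(3/2)
bracket: A^-6 - A^-2 - A^6 - A^14, w = 0
2 components, writhe 0, over 12 crossings
lk(C1,C2) = -2
det 4, colorings 3 of 3^12 — not tricolorable
observation: the 1 component pair carries total linking -2


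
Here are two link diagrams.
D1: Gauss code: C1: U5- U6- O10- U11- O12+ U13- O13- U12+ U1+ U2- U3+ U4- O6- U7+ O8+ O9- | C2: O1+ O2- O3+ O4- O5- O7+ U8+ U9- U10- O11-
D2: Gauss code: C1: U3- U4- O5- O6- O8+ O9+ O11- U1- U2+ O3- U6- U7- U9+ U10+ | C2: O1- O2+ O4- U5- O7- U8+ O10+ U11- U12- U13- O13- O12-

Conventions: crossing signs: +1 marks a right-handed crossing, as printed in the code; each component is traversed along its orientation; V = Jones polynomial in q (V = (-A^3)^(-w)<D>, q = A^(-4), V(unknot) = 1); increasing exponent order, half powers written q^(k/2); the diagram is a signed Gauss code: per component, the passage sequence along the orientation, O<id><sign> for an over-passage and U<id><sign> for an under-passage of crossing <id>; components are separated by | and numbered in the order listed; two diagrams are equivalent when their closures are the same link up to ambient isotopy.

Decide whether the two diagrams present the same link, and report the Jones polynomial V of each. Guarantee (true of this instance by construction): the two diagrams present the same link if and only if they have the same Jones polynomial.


equivalent: yes
D1 (bracket A^-7 + A; 13 crossings at w = -3): V = -q^(-5/2) - q^(-1/2)
D2 (bracket A^-13 + A^-5; 13 crossings at w = -5): V = -q^(-5/2) - q^(-1/2)
key observation: all 2 diagrams share one V(q), hence one class


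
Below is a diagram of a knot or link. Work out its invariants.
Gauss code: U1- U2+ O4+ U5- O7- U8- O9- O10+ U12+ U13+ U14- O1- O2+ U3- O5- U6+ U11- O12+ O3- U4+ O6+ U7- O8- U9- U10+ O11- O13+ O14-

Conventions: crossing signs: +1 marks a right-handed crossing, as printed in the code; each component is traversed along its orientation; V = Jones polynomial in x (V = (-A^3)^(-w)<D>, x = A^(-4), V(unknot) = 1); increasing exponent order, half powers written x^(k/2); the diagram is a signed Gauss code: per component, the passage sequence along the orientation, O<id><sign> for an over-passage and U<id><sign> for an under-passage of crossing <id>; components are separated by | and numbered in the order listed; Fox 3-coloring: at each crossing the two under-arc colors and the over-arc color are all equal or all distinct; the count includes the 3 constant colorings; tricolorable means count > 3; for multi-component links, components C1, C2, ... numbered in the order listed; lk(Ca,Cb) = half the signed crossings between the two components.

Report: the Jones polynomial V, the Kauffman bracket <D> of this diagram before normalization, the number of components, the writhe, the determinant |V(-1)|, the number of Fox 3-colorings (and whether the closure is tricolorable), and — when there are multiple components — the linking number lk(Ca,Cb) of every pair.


Jones polynomial: V(x) = -x^-4 + x^-3 + x^-1
<D> = A^-2 + A^6 - A^10; writhe -2
components 1, writhe -2 (14 crossings)
3-colorings: 9 of 3^14, det 3 — tricolorable
note: det 3 = |V(-1)|; divisible by 3, so tricolorable


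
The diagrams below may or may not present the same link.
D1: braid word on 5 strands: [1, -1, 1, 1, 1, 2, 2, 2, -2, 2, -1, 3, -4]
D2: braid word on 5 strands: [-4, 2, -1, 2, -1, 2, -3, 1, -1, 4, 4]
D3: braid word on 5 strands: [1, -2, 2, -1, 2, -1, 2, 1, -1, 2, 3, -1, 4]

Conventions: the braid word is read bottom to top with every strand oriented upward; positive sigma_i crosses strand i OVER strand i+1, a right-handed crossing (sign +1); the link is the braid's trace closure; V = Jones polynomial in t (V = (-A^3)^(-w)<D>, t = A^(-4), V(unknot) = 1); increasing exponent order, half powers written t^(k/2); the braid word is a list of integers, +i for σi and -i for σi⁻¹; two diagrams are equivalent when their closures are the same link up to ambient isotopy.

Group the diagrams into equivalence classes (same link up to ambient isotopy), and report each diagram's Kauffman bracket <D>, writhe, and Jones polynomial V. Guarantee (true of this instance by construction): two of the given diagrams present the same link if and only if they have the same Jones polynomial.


classes: {D1} | {D2, D3}
V(D1) = -t^(3/2) - 2t^(7/2) + t^(9/2) - t^(11/2) + t^(13/2)  [13 crossings, <D> = -A^-11 + A^-7 - A^-3 + 2A + A^9, w = +5]
V(D2) = -t^(-3/2) + t^(-1/2) - 2t^(1/2) + t^(3/2) - 2t^(5/2) + t^(7/2)  (w +1, c 11, <D> = -A^-11 + 2A^-7 - A^-3 + 2A - A^5 + A^9)
V(D3) = -t^(-3/2) + t^(-1/2) - 2t^(1/2) + t^(3/2) - 2t^(5/2) + t^(7/2)  [13 crossings, <D> = -A^-5 + 2A^-1 - A^3 + 2A^7 - A^11 + A^15, w = +3]
note: V(t) takes 2 values over 3 diagrams, fixing the grouping


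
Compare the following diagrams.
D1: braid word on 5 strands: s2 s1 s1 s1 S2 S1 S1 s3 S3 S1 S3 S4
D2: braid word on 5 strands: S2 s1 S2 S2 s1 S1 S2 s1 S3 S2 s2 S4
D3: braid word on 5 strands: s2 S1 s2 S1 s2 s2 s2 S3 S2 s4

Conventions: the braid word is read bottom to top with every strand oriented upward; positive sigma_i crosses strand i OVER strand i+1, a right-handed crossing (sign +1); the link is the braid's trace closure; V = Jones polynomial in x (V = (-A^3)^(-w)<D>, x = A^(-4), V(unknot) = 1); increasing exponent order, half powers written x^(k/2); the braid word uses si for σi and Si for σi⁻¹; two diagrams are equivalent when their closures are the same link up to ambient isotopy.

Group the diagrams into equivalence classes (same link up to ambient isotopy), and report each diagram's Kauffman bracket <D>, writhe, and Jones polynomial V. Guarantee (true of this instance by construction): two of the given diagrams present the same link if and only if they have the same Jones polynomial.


equivalence classes: {D1} | {D2} | {D3}
D1 (bracket -A^-18 + A^-14 - A^-10 + 3A^-6 - A^-2 + A^2 - A^6; 12 crossings at w = -2): V = -x^-3 + x^-2 - x^-1 + 3 - x + x^2 - x^3
D2 (bracket A^-16 - A^-12 + 2A^-8 - 2A^-4 + 2 - 2A^4 + A^8; 12 crossings at w = -4): V = x^-5 - 2x^-4 + 2x^-3 - 2x^-2 + 2x^-1 - 1 + x
D3 (bracket A^-14 - 2A^-10 + 2A^-6 - 2A^-2 + 2A^2 - A^6 + A^10; 10 crossings at w = +2): V = x^-1 - 1 + 2x - 2x^2 + 2x^3 - 2x^4 + x^5
key observation: 3 classes among 3 diagrams; unequal V(x) rules out equality


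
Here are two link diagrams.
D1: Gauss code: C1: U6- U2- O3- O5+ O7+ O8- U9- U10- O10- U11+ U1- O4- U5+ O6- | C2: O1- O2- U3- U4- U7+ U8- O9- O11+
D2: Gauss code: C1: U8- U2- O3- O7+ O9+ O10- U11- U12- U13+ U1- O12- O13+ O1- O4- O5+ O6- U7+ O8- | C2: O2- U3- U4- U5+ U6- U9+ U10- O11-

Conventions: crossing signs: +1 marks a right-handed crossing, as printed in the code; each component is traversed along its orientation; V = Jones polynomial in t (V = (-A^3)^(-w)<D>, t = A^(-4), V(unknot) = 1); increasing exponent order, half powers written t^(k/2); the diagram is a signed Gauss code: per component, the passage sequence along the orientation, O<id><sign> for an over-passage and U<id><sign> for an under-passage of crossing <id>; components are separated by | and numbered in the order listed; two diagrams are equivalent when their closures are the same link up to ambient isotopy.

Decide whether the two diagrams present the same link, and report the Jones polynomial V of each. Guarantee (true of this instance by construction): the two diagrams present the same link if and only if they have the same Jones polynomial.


equivalent: yes
D1 (bracket A^-13 - A^-9 + A^-5 + A^3; 11 crossings at w = -5): V = -t^(-9/2) - t^(-5/2) + t^(-3/2) - t^(-1/2)
V(D2) = -t^(-9/2) - t^(-5/2) + t^(-3/2) - t^(-1/2)  [13 crossings, <D> = A^-13 - A^-9 + A^-5 + A^3, w = -5]
observation: from 11 to 13 crossings by R-moves: one link, two diagrams


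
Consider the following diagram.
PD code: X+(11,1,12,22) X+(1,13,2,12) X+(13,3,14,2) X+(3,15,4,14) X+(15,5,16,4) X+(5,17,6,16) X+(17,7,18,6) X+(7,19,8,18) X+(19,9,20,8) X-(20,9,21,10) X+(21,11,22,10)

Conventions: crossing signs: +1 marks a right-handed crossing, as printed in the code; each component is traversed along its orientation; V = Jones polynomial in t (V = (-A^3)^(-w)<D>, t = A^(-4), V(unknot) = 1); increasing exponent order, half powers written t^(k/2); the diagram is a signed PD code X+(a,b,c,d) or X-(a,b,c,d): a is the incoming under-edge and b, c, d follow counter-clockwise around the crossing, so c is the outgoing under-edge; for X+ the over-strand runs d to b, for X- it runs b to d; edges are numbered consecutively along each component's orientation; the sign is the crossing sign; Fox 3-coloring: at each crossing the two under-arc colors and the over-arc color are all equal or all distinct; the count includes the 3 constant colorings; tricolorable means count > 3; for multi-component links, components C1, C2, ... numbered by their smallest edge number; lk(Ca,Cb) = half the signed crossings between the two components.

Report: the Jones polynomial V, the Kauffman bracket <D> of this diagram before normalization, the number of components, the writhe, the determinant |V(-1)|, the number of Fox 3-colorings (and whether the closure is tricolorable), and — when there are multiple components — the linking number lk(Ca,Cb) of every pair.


Jones polynomial: V(t) = t^4 + t^6 - t^7 + t^8 - t^9 + t^10 - t^11 + t^12 - t^13
<D> = A^-25 - A^-21 + A^-17 - A^-13 + A^-9 - A^-5 + A^-1 - A^3 - A^11; writhe +9
components 1, writhe +9 (11 crossings)
3-colorings: 9 of 3^11, det 9 — tricolorable
note: w = +9 shifts under R1 moves; the (-A^3)^(-9) factor cancels that in V


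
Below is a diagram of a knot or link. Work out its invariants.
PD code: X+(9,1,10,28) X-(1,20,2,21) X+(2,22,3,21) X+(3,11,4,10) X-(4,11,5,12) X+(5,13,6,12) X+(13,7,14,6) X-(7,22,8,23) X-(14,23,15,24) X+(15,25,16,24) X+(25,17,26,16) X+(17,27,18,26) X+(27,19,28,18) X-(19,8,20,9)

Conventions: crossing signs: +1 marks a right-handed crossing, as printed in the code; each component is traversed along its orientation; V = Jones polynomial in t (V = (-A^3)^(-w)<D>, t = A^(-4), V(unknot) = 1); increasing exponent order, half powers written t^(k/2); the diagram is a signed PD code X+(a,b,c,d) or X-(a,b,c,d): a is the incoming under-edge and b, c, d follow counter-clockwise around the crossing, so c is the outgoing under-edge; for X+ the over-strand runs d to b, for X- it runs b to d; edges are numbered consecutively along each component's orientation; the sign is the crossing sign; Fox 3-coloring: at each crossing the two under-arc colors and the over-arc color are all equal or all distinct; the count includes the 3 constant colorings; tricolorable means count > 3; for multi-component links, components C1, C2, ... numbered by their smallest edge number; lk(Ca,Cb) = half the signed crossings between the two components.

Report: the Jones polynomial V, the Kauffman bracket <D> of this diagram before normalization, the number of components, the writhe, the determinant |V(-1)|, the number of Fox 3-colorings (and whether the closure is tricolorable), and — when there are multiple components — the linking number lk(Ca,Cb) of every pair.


V(t) = 1 - t + 3t^2 - 3t^3 + 3t^4 - 4t^5 + 3t^6 - 2t^7 + t^8
bracket: A^-20 - 2A^-16 + 3A^-12 - 4A^-8 + 3A^-4 - 3 + 3A^4 - A^8 + A^12, w = +4
1 component, writhe +4, over 14 crossings
det 21, colorings 9 of 3^14 — tricolorable
observation: w = +4 (over 14 crossings) is diagram-only; (-A^3)^(-4) removes it from V


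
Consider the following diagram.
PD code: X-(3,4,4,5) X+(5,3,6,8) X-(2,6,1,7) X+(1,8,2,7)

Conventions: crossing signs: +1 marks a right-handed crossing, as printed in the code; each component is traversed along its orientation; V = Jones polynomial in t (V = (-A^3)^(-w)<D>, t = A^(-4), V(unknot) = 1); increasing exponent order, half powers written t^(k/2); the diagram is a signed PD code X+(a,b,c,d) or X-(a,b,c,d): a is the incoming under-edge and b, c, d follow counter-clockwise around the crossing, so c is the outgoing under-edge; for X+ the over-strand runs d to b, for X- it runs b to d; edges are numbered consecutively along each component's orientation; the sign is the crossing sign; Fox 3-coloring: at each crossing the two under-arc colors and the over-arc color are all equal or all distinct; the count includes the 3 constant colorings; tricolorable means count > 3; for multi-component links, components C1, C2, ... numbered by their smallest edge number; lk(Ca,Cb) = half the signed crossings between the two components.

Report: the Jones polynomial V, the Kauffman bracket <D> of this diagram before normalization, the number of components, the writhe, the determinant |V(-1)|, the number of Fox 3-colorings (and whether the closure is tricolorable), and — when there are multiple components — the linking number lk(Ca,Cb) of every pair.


V(t) = -t^(-1/2) - t^(1/2)
bracket: -A^-2 - A^2, w = 0
2 components, writhe 0, over 4 crossings
lk(C1,C2) = 0
det 0, colorings 9 of 3^4 — tricolorable
observation: V is palindromic (span 1, det 0): t -> 1/t fixes it; necessary, not sufficient, for amphichirality


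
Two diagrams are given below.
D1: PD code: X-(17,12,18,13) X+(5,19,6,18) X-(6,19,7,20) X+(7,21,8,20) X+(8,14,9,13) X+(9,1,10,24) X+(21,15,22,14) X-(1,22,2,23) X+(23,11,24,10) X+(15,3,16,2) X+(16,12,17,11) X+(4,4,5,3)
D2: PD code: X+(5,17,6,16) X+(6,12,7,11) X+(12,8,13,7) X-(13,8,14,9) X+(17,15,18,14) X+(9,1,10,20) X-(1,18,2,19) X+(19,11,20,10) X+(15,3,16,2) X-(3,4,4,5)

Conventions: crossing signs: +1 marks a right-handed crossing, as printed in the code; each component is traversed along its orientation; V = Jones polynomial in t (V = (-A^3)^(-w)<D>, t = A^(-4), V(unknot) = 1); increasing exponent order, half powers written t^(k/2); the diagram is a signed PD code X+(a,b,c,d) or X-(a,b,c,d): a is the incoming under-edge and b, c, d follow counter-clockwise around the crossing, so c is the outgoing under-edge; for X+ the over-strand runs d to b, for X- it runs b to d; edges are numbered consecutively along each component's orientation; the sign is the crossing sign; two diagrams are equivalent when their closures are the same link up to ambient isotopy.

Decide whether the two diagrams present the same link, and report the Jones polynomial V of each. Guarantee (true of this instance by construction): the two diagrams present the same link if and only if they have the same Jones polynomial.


equivalent: yes
V(D1) = t - t^2 + 2t^3 - t^4 + t^5 - t^6  (w +6, c 12, <D> = -A^-6 + A^-2 - A^2 + 2A^6 - A^10 + A^14)
V(D2) = t - t^2 + 2t^3 - t^4 + t^5 - t^6  [10 crossings, <D> = -A^-12 + A^-8 - A^-4 + 2 - A^4 + A^8, w = +4]
key observation: Reidemeister moves carry D1 (12 crossings) to D2 (10)


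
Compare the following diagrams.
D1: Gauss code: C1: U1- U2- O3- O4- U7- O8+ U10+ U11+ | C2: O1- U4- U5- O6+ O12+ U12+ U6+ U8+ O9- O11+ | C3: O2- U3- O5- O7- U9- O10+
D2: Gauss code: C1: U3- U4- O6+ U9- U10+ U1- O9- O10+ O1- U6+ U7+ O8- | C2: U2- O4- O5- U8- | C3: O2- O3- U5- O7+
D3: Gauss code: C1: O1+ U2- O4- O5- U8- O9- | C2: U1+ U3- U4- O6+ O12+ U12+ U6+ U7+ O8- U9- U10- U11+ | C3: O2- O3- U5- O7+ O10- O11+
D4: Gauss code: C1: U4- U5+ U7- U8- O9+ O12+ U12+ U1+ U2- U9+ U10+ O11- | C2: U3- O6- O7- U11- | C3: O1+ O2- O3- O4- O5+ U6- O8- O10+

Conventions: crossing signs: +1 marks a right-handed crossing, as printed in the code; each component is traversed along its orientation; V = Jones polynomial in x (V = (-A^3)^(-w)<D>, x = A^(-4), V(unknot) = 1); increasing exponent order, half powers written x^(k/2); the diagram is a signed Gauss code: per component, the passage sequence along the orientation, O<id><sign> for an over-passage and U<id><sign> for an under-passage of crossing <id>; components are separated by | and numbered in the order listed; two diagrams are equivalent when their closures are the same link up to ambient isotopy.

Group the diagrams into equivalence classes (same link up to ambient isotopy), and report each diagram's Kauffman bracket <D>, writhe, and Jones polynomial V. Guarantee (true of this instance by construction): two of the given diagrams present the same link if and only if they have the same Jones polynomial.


grouping into links: {D1, D2, D3, D4}
V(D1) = x^-5 + 2x^-3 + x^-1  (w -2, c 12, <D> = A^-2 + 2A^6 + A^14)
V(D2) = x^-5 + 2x^-3 + x^-1  [10 crossings, <D> = A^-8 + 2 + A^8, w = -4]
V(D3) = x^-5 + 2x^-3 + x^-1  (w -2, c 12, <D> = A^-2 + 2A^6 + A^14)
V(D4) = x^-5 + 2x^-3 + x^-1  [12 crossings, <D> = A^-2 + 2A^6 + A^14, w = -2]
why: one V(x) for all 4 diagrams — one class (guaranteed)


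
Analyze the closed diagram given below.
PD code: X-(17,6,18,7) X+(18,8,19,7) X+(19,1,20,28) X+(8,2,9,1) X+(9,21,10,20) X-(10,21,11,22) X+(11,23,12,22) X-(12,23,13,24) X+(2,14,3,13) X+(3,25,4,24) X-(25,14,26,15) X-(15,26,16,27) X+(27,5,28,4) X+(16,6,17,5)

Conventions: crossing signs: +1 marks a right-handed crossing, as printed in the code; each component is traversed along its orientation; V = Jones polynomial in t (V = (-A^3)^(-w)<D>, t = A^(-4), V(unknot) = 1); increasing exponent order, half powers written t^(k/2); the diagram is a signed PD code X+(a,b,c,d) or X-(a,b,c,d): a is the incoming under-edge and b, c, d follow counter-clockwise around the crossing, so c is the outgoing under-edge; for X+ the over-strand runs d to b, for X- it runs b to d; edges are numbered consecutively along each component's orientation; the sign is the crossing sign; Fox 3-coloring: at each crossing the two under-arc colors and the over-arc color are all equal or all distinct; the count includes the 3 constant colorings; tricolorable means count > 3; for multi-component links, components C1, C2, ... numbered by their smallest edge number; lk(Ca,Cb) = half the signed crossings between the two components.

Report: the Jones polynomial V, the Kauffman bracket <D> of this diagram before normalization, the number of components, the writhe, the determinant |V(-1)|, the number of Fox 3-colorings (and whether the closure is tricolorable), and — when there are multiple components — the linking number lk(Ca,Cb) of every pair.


Jones polynomial: V(t) = t - t^2 + 2t^3 - t^4 + t^5 - t^6
<D> = -A^-12 + A^-8 - A^-4 + 2 - A^4 + A^8; writhe +4
components 1, writhe +4 (14 crossings)
3-colorings: 3 of 3^14, det 7 — not tricolorable
note: V spans 5 powers of t: at least 5 crossings in any diagram


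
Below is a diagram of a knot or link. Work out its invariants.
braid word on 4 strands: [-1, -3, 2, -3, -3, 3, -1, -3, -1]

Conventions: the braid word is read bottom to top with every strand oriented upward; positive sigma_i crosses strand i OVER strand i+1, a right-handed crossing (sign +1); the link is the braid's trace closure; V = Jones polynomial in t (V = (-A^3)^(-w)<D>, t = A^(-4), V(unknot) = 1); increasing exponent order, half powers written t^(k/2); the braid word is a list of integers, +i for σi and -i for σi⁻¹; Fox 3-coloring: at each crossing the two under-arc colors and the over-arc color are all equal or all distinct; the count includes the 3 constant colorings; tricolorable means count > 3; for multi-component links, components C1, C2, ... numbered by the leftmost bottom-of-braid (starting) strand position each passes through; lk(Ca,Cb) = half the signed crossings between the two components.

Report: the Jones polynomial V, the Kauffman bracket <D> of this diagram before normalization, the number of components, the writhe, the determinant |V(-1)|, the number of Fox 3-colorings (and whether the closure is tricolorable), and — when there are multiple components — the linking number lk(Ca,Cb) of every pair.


V = t^-8 - 2t^-7 + t^-6 - 2t^-5 + 2t^-4 + t^-2
<D> = -A^-7 - 2A + 2A^5 - A^9 + 2A^13 - A^17 (w = -5)
1 component over 9 crossings, w = -5
27 Fox colorings among 3^9, |V(-1)| = 9: tricolorable
why: w = -5 shifts under R1 moves; the (-A^3)^(5) factor cancels that in V


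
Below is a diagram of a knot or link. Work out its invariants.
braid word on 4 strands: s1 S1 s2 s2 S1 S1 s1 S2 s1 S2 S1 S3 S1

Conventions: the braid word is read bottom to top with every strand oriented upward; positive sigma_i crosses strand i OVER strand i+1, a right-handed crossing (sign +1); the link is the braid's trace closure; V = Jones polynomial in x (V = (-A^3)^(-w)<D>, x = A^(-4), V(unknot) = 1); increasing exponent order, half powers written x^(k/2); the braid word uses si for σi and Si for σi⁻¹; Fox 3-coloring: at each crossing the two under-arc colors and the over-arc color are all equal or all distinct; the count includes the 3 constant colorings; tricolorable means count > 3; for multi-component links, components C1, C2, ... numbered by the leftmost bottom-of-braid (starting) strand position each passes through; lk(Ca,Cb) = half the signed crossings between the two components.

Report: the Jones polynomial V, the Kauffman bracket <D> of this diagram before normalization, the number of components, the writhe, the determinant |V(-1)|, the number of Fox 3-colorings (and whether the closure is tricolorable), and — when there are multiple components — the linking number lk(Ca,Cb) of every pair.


V(x) = -x^-5 + x^-4 - x^-3 + 2x^-2 - x^-1 + 2 - x
bracket: A^-13 - 2A^-9 + A^-5 - 2A^-1 + A^3 - A^7 + A^11, w = -3
1 component, writhe -3, over 13 crossings
det 9, colorings 9 of 3^13 — tricolorable
observation: det 9 = |V(-1)|; divisible by 3, so tricolorable


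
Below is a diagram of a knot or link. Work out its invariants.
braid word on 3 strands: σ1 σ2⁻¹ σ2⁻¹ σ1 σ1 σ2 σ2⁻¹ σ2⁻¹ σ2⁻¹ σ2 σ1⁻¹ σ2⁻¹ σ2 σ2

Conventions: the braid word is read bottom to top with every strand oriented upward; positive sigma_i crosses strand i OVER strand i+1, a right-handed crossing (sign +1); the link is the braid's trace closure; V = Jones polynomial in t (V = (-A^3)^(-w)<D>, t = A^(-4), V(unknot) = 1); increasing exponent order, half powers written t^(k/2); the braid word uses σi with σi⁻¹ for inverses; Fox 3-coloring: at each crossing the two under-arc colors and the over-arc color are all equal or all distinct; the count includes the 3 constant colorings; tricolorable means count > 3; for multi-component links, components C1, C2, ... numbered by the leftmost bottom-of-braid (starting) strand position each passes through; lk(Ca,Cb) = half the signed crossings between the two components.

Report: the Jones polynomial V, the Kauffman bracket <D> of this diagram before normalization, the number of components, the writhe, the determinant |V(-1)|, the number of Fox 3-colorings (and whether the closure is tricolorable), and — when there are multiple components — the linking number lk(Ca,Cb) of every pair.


V(t) = -t^-3 + t^-2 - t^-1 + 3 - t + t^2 - t^3
bracket: -A^-12 + A^-8 - A^-4 + 3 - A^4 + A^8 - A^12, w = 0
1 component, writhe 0, over 14 crossings
det 9, colorings 27 of 3^14 — tricolorable
observation: V is palindromic (span 6, det 9): t -> 1/t fixes it; necessary, not sufficient, for amphichirality


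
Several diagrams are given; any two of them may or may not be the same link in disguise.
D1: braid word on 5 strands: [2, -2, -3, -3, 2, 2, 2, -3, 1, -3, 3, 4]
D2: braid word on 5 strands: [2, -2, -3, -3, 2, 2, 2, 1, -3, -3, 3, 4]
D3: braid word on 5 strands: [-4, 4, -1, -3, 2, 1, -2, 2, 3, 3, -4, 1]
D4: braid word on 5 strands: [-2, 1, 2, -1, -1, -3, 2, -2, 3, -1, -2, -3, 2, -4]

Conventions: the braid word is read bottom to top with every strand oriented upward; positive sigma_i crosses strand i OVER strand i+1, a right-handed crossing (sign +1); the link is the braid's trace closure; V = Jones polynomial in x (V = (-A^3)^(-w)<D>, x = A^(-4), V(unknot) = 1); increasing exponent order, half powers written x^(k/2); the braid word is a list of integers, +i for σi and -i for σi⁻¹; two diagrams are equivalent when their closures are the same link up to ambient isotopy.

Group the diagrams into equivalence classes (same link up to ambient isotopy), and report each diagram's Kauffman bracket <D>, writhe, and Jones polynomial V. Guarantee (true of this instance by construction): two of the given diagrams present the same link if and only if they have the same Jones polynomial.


equivalence classes: {D1, D2} | {D3} | {D4}
D1 (bracket -A^-6 + A^-2 - A^2 + 3A^6 - A^10 + A^14 - A^18; 12 crossings at w = +2): V = -x^-3 + x^-2 - x^-1 + 3 - x + x^2 - x^3
D2 (bracket -A^-6 + A^-2 - A^2 + 3A^6 - A^10 + A^14 - A^18; 12 crossings at w = +2): V = -x^-3 + x^-2 - x^-1 + 3 - x + x^2 - x^3
V(D3) = 1  (w +2, c 12, <D> = A^6)
V(D4) = -x^-4 + x^-3 + x^-1  [14 crossings, <D> = A^-8 + 1 - A^4, w = -4]
key observation: V(x) takes 3 values over 4 diagrams, fixing the grouping


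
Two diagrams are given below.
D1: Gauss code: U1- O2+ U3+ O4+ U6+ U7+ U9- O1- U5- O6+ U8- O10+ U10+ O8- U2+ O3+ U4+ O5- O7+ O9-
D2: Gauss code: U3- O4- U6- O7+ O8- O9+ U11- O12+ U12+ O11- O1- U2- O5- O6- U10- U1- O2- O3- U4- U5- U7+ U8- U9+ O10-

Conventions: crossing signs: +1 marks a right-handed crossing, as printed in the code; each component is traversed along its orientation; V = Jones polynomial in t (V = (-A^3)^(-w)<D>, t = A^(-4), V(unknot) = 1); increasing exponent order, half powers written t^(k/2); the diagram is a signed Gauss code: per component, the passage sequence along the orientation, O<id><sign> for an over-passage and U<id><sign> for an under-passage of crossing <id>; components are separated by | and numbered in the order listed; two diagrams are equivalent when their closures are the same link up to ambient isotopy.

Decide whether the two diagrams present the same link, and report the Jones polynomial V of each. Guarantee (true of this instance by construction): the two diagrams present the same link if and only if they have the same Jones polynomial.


equivalent: no
V(D1) = t^-1 - 1 + 2t - 2t^2 + 2t^3 - 2t^4 + t^5  (w +2, c 10, <D> = A^-14 - 2A^-10 + 2A^-6 - 2A^-2 + 2A^2 - A^6 + A^10)
D2 (bracket A^-10 + A^-2 - A^2 + A^6 - A^10; 12 crossings at w = -6): V = -t^-7 + t^-6 - t^-5 + t^-4 + t^-2
why: 2 values of V(t) split the 2 diagrams


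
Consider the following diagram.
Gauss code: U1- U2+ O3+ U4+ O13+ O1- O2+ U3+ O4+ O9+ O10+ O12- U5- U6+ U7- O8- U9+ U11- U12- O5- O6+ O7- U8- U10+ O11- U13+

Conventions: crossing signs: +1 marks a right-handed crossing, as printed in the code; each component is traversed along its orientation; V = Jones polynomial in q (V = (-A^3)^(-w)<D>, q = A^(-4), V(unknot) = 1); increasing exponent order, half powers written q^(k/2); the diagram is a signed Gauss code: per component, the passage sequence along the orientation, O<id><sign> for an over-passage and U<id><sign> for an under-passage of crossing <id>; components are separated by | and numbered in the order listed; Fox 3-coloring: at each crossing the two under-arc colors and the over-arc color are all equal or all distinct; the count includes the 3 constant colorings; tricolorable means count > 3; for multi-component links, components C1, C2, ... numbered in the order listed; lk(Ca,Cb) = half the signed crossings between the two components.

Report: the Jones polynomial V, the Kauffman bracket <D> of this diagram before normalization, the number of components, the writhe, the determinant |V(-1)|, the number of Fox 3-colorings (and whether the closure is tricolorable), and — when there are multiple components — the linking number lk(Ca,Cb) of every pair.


Jones polynomial: V(q) = -q^-3 + q^-2 - q^-1 + 3 - q + q^2 - q^3
<D> = A^-9 - A^-5 + A^-1 - 3A^3 + A^7 - A^11 + A^15; writhe +1
components 1, writhe +1 (13 crossings)
3-colorings: 27 of 3^13, det 9 — tricolorable
note: det 9 = |V(-1)|; divisible by 3, so tricolorable


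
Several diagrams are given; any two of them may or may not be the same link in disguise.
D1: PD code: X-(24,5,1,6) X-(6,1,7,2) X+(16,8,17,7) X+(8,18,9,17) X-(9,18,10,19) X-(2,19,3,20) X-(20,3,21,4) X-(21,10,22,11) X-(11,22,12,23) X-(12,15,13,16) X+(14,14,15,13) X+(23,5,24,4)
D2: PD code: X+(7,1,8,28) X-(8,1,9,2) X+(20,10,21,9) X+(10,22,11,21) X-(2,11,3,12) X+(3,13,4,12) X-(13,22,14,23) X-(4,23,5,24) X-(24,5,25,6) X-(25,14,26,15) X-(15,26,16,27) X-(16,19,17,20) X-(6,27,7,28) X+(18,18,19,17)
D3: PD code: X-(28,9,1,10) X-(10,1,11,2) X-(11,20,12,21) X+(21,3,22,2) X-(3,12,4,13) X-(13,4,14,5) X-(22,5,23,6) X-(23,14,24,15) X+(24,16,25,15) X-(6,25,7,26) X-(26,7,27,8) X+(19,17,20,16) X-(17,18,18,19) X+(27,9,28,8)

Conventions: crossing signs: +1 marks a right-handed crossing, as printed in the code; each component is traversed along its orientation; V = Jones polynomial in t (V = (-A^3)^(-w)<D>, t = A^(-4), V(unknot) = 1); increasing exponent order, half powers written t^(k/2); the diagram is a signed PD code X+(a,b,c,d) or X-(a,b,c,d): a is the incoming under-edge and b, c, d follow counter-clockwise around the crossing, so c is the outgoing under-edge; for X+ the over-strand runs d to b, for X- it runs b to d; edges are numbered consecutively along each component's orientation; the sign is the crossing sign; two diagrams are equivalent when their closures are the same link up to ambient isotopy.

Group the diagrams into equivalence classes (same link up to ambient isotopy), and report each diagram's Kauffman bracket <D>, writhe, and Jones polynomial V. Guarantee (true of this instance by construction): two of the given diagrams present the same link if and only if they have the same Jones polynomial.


grouping into links: {D1, D2} | {D3}
V(D1) = -t^-6 + t^-5 - t^-4 + 2t^-3 - t^-2 + t^-1  (w -4, c 12, <D> = A^-8 - A^-4 + 2 - A^4 + A^8 - A^12)
D2 (bracket A^-8 - A^-4 + 2 - A^4 + A^8 - A^12; 14 crossings at w = -4): V = -t^-6 + t^-5 - t^-4 + 2t^-3 - t^-2 + t^-1
D3 (bracket A^-10 - A^-6 + 3A^-2 - 3A^2 + 3A^6 - 3A^10 + 2A^14 - A^18; 14 crossings at w = -6): V = -t^-9 + 2t^-8 - 3t^-7 + 3t^-6 - 3t^-5 + 3t^-4 - t^-3 + t^-2
why: 2 values of V(t) split the 3 diagrams


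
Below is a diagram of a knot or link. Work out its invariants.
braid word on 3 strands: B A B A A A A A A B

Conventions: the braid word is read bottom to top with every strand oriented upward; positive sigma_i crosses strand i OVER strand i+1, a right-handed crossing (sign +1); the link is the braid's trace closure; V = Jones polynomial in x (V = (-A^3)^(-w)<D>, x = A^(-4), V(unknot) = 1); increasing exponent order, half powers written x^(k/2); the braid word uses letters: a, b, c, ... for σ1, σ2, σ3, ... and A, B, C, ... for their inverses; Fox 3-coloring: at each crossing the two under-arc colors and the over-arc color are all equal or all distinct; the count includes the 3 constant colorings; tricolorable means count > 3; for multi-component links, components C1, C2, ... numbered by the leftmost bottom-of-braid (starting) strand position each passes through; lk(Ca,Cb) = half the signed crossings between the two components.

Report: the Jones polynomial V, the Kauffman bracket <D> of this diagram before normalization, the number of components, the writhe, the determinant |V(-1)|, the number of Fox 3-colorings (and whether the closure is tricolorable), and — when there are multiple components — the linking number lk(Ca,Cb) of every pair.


Jones polynomial: V(x) = -x^-13 + x^-12 - x^-11 + x^-10 - x^-9 + x^-8 - x^-7 + x^-6 + x^-4
<D> = A^-14 + A^-6 - A^-2 + A^2 - A^6 + A^10 - A^14 + A^18 - A^22; writhe -10
components 1, writhe -10 (10 crossings)
3-colorings: 9 of 3^10, det 9 — tricolorable
note: w = -10 (over 10 crossings) is diagram-only; (-A^3)^(10) removes it from V


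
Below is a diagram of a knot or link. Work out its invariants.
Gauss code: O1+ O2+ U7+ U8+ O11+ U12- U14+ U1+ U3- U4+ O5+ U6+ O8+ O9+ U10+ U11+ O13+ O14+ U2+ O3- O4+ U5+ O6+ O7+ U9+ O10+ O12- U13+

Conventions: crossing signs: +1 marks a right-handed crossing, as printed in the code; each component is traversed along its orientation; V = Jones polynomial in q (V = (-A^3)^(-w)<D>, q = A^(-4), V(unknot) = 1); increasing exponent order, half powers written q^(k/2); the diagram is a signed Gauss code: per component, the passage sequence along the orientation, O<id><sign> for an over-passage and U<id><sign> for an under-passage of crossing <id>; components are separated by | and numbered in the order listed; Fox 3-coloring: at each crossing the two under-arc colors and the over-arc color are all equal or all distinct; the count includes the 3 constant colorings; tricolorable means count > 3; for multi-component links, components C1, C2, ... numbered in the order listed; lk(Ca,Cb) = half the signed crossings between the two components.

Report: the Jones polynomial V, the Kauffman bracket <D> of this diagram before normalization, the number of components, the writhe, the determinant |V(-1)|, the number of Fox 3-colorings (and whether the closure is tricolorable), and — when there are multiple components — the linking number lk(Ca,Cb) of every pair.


V(q) = q^4 + q^6 - q^8 + q^9 - q^10 + q^11 - q^12
bracket: -A^-18 + A^-14 - A^-10 + A^-6 - A^-2 + A^6 + A^14, w = +10
1 component, writhe +10, over 14 crossings
det 3, colorings 9 of 3^14 — tricolorable
observation: V spans 8 powers of q: at least 8 crossings in any diagram


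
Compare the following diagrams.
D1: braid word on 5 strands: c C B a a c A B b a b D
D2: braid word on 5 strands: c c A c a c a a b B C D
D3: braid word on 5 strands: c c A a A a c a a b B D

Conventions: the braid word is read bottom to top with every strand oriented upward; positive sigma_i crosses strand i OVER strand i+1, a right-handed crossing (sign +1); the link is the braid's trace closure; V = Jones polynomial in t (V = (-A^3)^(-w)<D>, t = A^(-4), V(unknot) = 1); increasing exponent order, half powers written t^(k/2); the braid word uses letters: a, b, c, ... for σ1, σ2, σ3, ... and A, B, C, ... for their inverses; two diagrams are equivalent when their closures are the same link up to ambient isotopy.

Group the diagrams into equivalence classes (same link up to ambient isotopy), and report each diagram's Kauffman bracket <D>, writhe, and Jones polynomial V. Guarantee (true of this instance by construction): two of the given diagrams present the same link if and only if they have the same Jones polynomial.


classes: {D1} | {D2, D3}
V(D1) = 1 + t + t^2 + t^3  [12 crossings, <D> = A^-6 + A^-2 + A^2 + A^6, w = +2]
D2 (bracket -A^-16 + A^-4 + 2 + A^4 + A^8; 12 crossings at w = +4): V = t + t^2 + 2t^3 + t^4 - t^7
D3 (bracket -A^-16 + A^-4 + 2 + A^4 + A^8; 12 crossings at w = +4): V = t + t^2 + 2t^3 + t^4 - t^7
note: 2 values of V(t) split the 3 diagrams


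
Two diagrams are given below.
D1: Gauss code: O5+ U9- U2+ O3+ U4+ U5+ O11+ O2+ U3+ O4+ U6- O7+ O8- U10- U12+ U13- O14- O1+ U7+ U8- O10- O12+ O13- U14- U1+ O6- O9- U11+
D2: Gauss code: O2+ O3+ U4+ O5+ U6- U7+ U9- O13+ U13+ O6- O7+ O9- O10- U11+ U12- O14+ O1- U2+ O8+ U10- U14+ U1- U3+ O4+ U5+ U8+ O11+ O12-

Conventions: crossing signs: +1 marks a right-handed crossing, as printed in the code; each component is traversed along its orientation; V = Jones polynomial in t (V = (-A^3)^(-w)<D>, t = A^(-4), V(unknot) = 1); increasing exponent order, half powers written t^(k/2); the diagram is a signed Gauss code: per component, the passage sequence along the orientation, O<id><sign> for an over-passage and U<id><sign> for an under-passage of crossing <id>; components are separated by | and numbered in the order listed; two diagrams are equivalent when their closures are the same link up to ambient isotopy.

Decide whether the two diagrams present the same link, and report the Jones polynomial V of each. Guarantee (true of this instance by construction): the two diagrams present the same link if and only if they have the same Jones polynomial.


equivalent: yes
V(D1) = t - t^2 + 2t^3 - t^4 + t^5 - t^6  (w +2, c 14, <D> = -A^-18 + A^-14 - A^-10 + 2A^-6 - A^-2 + A^2)
V(D2) = t - t^2 + 2t^3 - t^4 + t^5 - t^6  [14 crossings, <D> = -A^-12 + A^-8 - A^-4 + 2 - A^4 + A^8, w = +4]
key observation: Reidemeister moves carry D1 (14 crossings) to D2 (14)


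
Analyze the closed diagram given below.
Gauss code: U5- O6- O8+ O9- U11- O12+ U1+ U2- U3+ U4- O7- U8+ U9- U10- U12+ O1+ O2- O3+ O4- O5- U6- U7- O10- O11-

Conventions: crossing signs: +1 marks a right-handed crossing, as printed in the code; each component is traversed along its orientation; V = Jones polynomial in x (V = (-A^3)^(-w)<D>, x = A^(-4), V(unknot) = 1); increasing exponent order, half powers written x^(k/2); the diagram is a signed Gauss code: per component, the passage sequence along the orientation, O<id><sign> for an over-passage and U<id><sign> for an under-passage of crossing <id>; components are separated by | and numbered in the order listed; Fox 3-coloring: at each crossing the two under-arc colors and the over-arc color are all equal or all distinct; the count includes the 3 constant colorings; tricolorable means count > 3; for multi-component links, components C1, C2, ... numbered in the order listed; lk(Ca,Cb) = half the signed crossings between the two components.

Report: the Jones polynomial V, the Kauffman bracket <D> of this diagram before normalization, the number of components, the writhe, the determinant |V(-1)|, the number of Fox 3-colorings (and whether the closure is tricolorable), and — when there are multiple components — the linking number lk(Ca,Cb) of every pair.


V(x) = -x^-6 + x^-5 - x^-4 + 2x^-3 - x^-2 + x^-1
bracket: A^-8 - A^-4 + 2 - A^4 + A^8 - A^12, w = -4
1 component, writhe -4, over 12 crossings
det 7, colorings 3 of 3^12 — not tricolorable
observation: |V(-1)| = 7: so not tricolorable, since 3 does not divide 7


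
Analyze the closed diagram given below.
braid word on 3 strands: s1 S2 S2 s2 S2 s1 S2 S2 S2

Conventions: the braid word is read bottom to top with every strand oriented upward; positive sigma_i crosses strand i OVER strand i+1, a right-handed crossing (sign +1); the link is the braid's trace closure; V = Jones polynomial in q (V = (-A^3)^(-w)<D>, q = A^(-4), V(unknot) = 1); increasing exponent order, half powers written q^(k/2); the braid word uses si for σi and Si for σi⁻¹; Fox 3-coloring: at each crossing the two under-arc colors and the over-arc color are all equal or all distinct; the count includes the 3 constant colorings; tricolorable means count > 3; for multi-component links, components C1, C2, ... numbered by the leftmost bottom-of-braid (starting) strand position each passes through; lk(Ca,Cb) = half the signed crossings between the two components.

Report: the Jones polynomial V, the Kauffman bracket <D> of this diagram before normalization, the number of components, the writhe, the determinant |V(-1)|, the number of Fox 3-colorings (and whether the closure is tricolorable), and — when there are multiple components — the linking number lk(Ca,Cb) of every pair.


Jones polynomial: V(q) = q^(-13/2) - 2q^(-11/2) + 3q^(-9/2) - 3q^(-7/2) + 2q^(-5/2) - 3q^(-3/2) + q^(-1/2) - q^(1/2)
<D> = A^-11 - A^-7 + 3A^-3 - 2A + 3A^5 - 3A^9 + 2A^13 - A^17; writhe -3
components 2, writhe -3 (9 crossings)
linking number lk(C1,C2) = 0
3-colorings: 3 of 3^9, det 16 — not tricolorable
note: summing lk over 1 pair gives 0
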